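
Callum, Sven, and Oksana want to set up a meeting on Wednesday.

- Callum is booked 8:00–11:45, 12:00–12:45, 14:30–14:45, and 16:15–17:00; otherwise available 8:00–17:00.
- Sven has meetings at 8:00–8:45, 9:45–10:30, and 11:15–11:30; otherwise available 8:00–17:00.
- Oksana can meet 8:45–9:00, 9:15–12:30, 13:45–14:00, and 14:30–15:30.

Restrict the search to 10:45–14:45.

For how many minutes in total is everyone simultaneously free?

30 minutes

Callum free within 08:00–17:00: 11:45–12:00, 12:45–14:30, 14:45–16:15.
Sven free within 08:00–17:00: 08:45–09:45, 10:30–11:15, 11:30–17:00.
Callum ∩ Sven: 11:45–12:00, 12:45–14:30, 14:45–16:15.
Callum ∩ Sven ∩ Oksana: 11:45–12:00, 13:45–14:00, 14:45–15:30.
Restricted to 10:45–14:45: 11:45–12:00, 13:45–14:00.
Total common minutes: 15 + 15 = 30.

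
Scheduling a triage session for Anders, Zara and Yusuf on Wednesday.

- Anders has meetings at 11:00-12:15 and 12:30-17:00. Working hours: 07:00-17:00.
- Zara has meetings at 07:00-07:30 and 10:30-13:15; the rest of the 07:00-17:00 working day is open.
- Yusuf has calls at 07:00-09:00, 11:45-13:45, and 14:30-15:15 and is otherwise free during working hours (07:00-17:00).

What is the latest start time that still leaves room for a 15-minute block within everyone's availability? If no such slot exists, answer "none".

10:15

Anders free within 07:00–17:00: 07:00–11:00, 12:15–12:30.
Zara free within 07:00–17:00: 07:30–10:30, 13:15–17:00.
Yusuf free within 07:00–17:00: 09:00–11:45, 13:45–14:30, 15:15–17:00.
Anders ∩ Zara: 07:30–10:30.
Anders ∩ Zara ∩ Yusuf: 09:00–10:30.
Windows ≥ 15 min: 09:00–10:30.
Latest start in the last window 09:00–10:30 is 10:30 − 15 min = 10:15.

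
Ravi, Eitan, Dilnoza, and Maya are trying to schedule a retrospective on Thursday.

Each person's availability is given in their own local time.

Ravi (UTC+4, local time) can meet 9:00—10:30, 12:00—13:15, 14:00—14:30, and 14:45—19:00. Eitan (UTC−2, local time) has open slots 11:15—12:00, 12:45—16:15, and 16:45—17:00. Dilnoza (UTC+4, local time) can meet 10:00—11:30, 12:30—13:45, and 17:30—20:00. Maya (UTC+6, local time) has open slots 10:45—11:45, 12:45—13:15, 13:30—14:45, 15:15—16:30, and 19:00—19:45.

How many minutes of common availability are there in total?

15 minutes

Ravi → UTC: 05:00–06:30, 08:00–09:15, 10:00–10:30, 10:45–15:00.
Eitan → UTC: 13:15–14:00, 14:45–18:15, 18:45–19:00.
Dilnoza → UTC: 06:00–07:30, 08:30–09:45, 13:30–16:00.
Maya → UTC: 04:45–05:45, 06:45–07:15, 07:30–08:45, 09:15–10:30, 13:00–13:45.
Ravi ∩ Eitan: 13:15–14:00, 14:45–15:00.
Ravi ∩ Eitan ∩ Dilnoza: 13:30–14:00, 14:45–15:00.
Ravi ∩ Eitan ∩ Dilnoza ∩ Maya: 13:30–13:45.
Total common minutes: 15.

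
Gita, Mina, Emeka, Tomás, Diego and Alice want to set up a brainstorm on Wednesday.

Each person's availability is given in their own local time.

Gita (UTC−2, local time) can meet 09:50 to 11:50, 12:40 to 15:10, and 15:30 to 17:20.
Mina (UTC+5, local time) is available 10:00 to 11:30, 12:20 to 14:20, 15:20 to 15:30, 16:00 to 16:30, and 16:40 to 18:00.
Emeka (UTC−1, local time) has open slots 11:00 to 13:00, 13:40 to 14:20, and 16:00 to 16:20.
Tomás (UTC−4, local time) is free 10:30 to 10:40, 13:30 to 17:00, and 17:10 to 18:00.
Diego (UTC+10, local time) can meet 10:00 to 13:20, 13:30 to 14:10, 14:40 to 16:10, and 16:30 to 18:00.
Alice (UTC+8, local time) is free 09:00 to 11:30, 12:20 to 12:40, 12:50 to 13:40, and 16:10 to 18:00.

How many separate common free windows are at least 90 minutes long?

Gita → UTC: 11:50–13:50, 14:40–17:10, 17:30–19:20.
Mina → UTC: 05:00–06:30, 07:20–09:20, 10:20–10:30, 11:00–11:30, 11:40–13:00.
Emeka → UTC: 12:00–14:00, 14:40–15:20, 17:00–17:20.
Tomás → UTC: 14:30–14:40, 17:30–21:00, 21:10–22:00.
Diego → UTC: 00:00–03:20, 03:30–04:10, 04:40–06:10, 06:30–08:00.
Alice → UTC: 01:00–03:30, 04:20–04:40, 04:50–05:40, 08:10–10:00.
Gita ∩ Mina: 11:50–13:00.
Gita ∩ Mina ∩ Emeka: 12:00–13:00.
Gita ∩ Mina ∩ Emeka ∩ Tomás: (none).
Gita ∩ Mina ∩ Emeka ∩ Tomás ∩ Diego: (none).
Gita ∩ Mina ∩ Emeka ∩ Tomás ∩ Diego ∩ Alice: (none).
Windows ≥ 90 min: (none).
That's 0 windows.

0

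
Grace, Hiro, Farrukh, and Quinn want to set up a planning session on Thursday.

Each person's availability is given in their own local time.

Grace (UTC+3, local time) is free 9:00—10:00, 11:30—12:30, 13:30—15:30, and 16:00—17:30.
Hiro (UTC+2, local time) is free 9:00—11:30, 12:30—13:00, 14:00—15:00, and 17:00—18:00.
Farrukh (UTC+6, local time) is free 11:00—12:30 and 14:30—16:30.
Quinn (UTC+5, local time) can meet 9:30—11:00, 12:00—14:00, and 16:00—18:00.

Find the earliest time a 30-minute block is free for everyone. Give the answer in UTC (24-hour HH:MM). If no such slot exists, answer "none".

Grace → UTC: 06:00–07:00, 08:30–09:30, 10:30–12:30, 13:00–14:30.
Hiro → UTC: 07:00–09:30, 10:30–11:00, 12:00–13:00, 15:00–16:00.
Farrukh → UTC: 05:00–06:30, 08:30–10:30.
Quinn → UTC: 04:30–06:00, 07:00–09:00, 11:00–13:00.
Grace ∩ Hiro: 08:30–09:30, 10:30–11:00, 12:00–12:30.
Grace ∩ Hiro ∩ Farrukh: 08:30–09:30.
Grace ∩ Hiro ∩ Farrukh ∩ Quinn: 08:30–09:00.
Windows ≥ 30 min: 08:30–09:00.
Earliest such window starts at 08:30.

08:30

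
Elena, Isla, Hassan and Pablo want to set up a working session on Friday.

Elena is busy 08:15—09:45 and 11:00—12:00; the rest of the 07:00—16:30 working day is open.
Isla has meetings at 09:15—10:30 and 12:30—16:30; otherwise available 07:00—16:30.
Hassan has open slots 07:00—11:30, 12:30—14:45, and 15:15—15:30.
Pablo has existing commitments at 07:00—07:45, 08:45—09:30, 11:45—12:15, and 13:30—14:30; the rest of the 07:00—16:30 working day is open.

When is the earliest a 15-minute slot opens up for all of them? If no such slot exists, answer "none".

07:45

Elena free within 07:00–16:30: 07:00–08:15, 09:45–11:00, 12:00–16:30.
Isla free within 07:00–16:30: 07:00–09:15, 10:30–12:30.
Pablo free within 07:00–16:30: 07:45–08:45, 09:30–11:45, 12:15–13:30, 14:30–16:30.
Elena ∩ Isla: 07:00–08:15, 10:30–11:00, 12:00–12:30.
Elena ∩ Isla ∩ Hassan: 07:00–08:15, 10:30–11:00.
Elena ∩ Isla ∩ Hassan ∩ Pablo: 07:45–08:15, 10:30–11:00.
Windows ≥ 15 min: 07:45–08:15, 10:30–11:00.
Earliest such window starts at 07:45.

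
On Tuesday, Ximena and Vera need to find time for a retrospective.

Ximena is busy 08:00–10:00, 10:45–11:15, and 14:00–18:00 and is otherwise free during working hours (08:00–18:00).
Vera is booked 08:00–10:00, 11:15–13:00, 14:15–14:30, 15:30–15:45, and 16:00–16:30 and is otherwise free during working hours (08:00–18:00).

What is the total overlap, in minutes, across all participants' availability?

105 minutes

Ximena free within 08:00–18:00: 10:00–10:45, 11:15–14:00.
Vera free within 08:00–18:00: 10:00–11:15, 13:00–14:15, 14:30–15:30, 15:45–16:00, 16:30–18:00.
Ximena ∩ Vera: 10:00–10:45, 13:00–14:00.
Total common minutes: 45 + 60 = 105.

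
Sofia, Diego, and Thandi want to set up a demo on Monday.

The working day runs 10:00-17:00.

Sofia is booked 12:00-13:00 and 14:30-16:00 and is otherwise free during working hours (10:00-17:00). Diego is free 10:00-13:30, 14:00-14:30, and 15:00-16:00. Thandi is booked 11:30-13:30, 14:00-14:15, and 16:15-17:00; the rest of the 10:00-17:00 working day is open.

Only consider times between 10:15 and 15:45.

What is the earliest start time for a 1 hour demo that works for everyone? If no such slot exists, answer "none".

10:15

Sofia free within 10:00–17:00: 10:00–12:00, 13:00–14:30, 16:00–17:00.
Thandi free within 10:00–17:00: 10:00–11:30, 13:30–14:00, 14:15–16:15.
Sofia ∩ Diego: 10:00–12:00, 13:00–13:30, 14:00–14:30.
Sofia ∩ Diego ∩ Thandi: 10:00–11:30, 14:15–14:30.
Restricted to 10:15–15:45: 10:15–11:30, 14:15–14:30.
Windows ≥ 60 min: 10:15–11:30.
Earliest such window starts at 10:15.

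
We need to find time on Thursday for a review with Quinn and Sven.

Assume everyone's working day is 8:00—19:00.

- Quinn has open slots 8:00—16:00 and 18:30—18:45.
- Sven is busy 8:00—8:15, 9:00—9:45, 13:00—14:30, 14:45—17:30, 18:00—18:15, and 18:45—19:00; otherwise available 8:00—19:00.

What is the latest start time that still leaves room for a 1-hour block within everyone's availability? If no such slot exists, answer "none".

Sven free within 08:00–19:00: 08:15–09:00, 09:45–13:00, 14:30–14:45, 17:30–18:00, 18:15–18:45.
Quinn ∩ Sven: 08:15–09:00, 09:45–13:00, 14:30–14:45, 18:30–18:45.
Windows ≥ 60 min: 09:45–13:00.
Latest start in the last window 09:45–13:00 is 13:00 − 60 min = 12:00.

12:00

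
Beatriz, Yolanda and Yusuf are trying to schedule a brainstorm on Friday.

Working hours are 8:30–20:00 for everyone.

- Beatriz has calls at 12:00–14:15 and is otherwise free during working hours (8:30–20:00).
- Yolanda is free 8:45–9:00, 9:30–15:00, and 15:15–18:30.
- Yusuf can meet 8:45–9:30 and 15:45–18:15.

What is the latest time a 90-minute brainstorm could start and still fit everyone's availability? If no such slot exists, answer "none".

16:45

Beatriz free within 08:30–20:00: 08:30–12:00, 14:15–20:00.
Beatriz ∩ Yolanda: 08:45–09:00, 09:30–12:00, 14:15–15:00, 15:15–18:30.
Beatriz ∩ Yolanda ∩ Yusuf: 08:45–09:00, 15:45–18:15.
Windows ≥ 90 min: 15:45–18:15.
Latest start in the last window 15:45–18:15 is 18:15 − 90 min = 16:45.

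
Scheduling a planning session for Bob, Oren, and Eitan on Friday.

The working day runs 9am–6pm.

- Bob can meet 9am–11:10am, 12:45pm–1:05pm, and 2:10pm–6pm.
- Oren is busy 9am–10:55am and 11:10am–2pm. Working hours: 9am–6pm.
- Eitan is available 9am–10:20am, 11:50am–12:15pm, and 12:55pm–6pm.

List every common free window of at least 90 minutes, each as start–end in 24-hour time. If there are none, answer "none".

14:10–18:00

Oren free within 09:00–18:00: 10:55–11:10, 14:00–18:00.
Bob ∩ Oren: 10:55–11:10, 14:10–18:00.
Bob ∩ Oren ∩ Eitan: 14:10–18:00.
Windows ≥ 90 min: 14:10–18:00.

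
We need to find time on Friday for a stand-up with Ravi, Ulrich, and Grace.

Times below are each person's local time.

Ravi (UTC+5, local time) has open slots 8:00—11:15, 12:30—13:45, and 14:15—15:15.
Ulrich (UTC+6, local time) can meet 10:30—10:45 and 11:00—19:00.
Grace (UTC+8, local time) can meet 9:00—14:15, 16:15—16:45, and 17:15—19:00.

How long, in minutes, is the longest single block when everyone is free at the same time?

75 minutes

Ravi → UTC: 03:00–06:15, 07:30–08:45, 09:15–10:15.
Ulrich → UTC: 04:30–04:45, 05:00–13:00.
Grace → UTC: 01:00–06:15, 08:15–08:45, 09:15–11:00.
Ravi ∩ Ulrich: 04:30–04:45, 05:00–06:15, 07:30–08:45, 09:15–10:15.
Ravi ∩ Ulrich ∩ Grace: 04:30–04:45, 05:00–06:15, 08:15–08:45, 09:15–10:15.
Common window lengths: 15, 75, 30, 60 min; longest is 75.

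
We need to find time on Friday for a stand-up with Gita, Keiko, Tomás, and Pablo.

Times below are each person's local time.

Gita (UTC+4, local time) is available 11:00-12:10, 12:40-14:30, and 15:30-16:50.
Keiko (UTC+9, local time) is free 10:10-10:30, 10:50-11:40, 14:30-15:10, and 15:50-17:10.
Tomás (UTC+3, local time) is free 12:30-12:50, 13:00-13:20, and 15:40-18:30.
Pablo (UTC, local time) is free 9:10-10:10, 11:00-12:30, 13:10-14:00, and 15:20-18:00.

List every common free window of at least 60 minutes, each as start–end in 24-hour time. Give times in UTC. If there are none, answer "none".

Gita → UTC: 07:00–08:10, 08:40–10:30, 11:30–12:50.
Keiko → UTC: 01:10–01:30, 01:50–02:40, 05:30–06:10, 06:50–08:10.
Tomás → UTC: 09:30–09:50, 10:00–10:20, 12:40–15:30.
Pablo → UTC: 09:10–10:10, 11:00–12:30, 13:10–14:00, 15:20–18:00.
Gita ∩ Keiko: 07:00–08:10.
Gita ∩ Keiko ∩ Tomás: (none).
Gita ∩ Keiko ∩ Tomás ∩ Pablo: (none).
Windows ≥ 60 min: (none).

none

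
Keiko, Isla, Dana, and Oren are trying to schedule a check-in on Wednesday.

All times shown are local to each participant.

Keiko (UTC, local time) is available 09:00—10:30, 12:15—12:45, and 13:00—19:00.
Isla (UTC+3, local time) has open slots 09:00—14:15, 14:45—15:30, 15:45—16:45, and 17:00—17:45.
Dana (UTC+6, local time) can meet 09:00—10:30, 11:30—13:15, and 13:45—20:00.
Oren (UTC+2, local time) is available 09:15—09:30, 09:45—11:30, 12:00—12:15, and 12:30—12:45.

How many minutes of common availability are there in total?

45 minutes

Keiko → UTC: 09:00–10:30, 12:15–12:45, 13:00–19:00.
Isla → UTC: 06:00–11:15, 11:45–12:30, 12:45–13:45, 14:00–14:45.
Dana → UTC: 03:00–04:30, 05:30–07:15, 07:45–14:00.
Oren → UTC: 07:15–07:30, 07:45–09:30, 10:00–10:15, 10:30–10:45.
Keiko ∩ Isla: 09:00–10:30, 12:15–12:30, 13:00–13:45, 14:00–14:45.
Keiko ∩ Isla ∩ Dana: 09:00–10:30, 12:15–12:30, 13:00–13:45.
Keiko ∩ Isla ∩ Dana ∩ Oren: 09:00–09:30, 10:00–10:15.
Total common minutes: 30 + 15 = 45.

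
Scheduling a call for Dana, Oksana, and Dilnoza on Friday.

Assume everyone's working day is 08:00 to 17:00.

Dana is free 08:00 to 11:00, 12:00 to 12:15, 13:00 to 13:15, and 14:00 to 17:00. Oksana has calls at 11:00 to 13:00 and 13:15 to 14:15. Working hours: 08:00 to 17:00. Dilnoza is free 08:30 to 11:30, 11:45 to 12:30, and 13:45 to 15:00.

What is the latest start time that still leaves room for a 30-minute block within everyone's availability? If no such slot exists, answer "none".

14:30

Oksana free within 08:00–17:00: 08:00–11:00, 13:00–13:15, 14:15–17:00.
Dana ∩ Oksana: 08:00–11:00, 13:00–13:15, 14:15–17:00.
Dana ∩ Oksana ∩ Dilnoza: 08:30–11:00, 14:15–15:00.
Windows ≥ 30 min: 08:30–11:00, 14:15–15:00.
Latest start in the last window 14:15–15:00 is 15:00 − 30 min = 14:30.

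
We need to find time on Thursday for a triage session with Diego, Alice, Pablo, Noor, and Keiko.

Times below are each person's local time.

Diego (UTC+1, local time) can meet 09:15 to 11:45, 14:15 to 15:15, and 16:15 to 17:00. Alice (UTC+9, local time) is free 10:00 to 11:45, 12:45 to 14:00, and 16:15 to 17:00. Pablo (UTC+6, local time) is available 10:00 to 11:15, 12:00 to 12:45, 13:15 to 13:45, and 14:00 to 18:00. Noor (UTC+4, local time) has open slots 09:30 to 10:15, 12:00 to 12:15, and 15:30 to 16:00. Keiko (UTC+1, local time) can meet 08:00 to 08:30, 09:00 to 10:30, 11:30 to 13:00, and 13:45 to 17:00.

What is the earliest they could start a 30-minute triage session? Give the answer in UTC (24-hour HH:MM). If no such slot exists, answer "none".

Diego → UTC: 08:15–10:45, 13:15–14:15, 15:15–16:00.
Alice → UTC: 01:00–02:45, 03:45–05:00, 07:15–08:00.
Pablo → UTC: 04:00–05:15, 06:00–06:45, 07:15–07:45, 08:00–12:00.
Noor → UTC: 05:30–06:15, 08:00–08:15, 11:30–12:00.
Keiko → UTC: 07:00–07:30, 08:00–09:30, 10:30–12:00, 12:45–16:00.
Diego ∩ Alice: (none).
Diego ∩ Alice ∩ Pablo: (none).
Diego ∩ Alice ∩ Pablo ∩ Noor: (none).
Diego ∩ Alice ∩ Pablo ∩ Noor ∩ Keiko: (none).
Windows ≥ 30 min: (none).

none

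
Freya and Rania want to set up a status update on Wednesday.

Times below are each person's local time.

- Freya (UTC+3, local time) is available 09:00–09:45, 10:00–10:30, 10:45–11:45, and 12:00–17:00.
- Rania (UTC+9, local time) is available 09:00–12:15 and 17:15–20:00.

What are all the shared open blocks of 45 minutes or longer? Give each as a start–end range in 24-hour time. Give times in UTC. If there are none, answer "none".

Freya → UTC: 06:00–06:45, 07:00–07:30, 07:45–08:45, 09:00–14:00.
Rania → UTC: 00:00–03:15, 08:15–11:00.
Freya ∩ Rania: 08:15–08:45, 09:00–11:00.
Windows ≥ 45 min: 09:00–11:00.

09:00–11:00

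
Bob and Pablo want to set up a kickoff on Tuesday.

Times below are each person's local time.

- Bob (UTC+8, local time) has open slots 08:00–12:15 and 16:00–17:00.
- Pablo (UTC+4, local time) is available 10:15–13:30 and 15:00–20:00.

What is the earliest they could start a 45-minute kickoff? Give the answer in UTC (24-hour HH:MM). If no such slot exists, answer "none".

Bob → UTC: 00:00–04:15, 08:00–09:00.
Pablo → UTC: 06:15–09:30, 11:00–16:00.
Bob ∩ Pablo: 08:00–09:00.
Windows ≥ 45 min: 08:00–09:00.
Earliest such window starts at 08:00.

08:00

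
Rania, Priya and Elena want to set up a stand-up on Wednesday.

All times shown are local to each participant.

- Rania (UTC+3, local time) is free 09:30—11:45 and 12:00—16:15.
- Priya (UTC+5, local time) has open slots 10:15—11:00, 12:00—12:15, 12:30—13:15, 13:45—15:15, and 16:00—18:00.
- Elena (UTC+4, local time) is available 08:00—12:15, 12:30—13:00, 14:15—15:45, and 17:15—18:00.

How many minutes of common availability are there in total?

Rania → UTC: 06:30–08:45, 09:00–13:15.
Priya → UTC: 05:15–06:00, 07:00–07:15, 07:30–08:15, 08:45–10:15, 11:00–13:00.
Elena → UTC: 04:00–08:15, 08:30–09:00, 10:15–11:45, 13:15–14:00.
Rania ∩ Priya: 07:00–07:15, 07:30–08:15, 09:00–10:15, 11:00–13:00.
Rania ∩ Priya ∩ Elena: 07:00–07:15, 07:30–08:15, 11:00–11:45.
Total common minutes: 15 + 45 + 45 = 105.

105 minutes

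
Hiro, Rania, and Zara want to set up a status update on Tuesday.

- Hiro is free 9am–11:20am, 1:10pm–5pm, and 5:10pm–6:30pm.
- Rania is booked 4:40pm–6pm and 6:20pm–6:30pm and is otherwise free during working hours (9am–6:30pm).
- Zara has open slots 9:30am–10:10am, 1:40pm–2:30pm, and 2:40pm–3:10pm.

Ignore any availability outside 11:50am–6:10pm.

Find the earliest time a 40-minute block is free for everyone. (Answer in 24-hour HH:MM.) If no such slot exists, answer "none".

13:40

Rania free within 09:00–18:30: 09:00–16:40, 18:00–18:20.
Hiro ∩ Rania: 09:00–11:20, 13:10–16:40, 18:00–18:20.
Hiro ∩ Rania ∩ Zara: 09:30–10:10, 13:40–14:30, 14:40–15:10.
Restricted to 11:50–18:10: 13:40–14:30, 14:40–15:10.
Windows ≥ 40 min: 13:40–14:30.
Earliest such window starts at 13:40.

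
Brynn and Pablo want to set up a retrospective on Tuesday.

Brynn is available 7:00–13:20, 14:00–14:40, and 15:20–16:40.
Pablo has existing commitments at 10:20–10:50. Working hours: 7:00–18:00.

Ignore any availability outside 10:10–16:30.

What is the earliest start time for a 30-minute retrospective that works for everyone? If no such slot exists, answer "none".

Pablo free within 07:00–18:00: 07:00–10:20, 10:50–18:00.
Brynn ∩ Pablo: 07:00–10:20, 10:50–13:20, 14:00–14:40, 15:20–16:40.
Restricted to 10:10–16:30: 10:10–10:20, 10:50–13:20, 14:00–14:40, 15:20–16:30.
Windows ≥ 30 min: 10:50–13:20, 14:00–14:40, 15:20–16:30.
Earliest such window starts at 10:50.

10:50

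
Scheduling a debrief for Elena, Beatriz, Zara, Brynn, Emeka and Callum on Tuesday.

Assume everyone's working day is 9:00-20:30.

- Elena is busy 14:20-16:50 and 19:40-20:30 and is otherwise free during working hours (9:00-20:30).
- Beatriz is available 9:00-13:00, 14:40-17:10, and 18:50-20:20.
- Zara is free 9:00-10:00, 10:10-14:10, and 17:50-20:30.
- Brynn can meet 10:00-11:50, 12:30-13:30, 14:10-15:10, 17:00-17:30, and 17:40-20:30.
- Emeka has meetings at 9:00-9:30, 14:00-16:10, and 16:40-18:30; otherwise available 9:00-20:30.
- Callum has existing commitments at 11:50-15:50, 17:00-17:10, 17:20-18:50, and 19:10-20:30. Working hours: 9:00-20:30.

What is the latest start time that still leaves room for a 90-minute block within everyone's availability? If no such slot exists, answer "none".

10:20

Elena free within 09:00–20:30: 09:00–14:20, 16:50–19:40.
Emeka free within 09:00–20:30: 09:30–14:00, 16:10–16:40, 18:30–20:30.
Callum free within 09:00–20:30: 09:00–11:50, 15:50–17:00, 17:10–17:20, 18:50–19:10.
Elena ∩ Beatriz: 09:00–13:00, 16:50–17:10, 18:50–19:40.
Elena ∩ Beatriz ∩ Zara: 09:00–10:00, 10:10–13:00, 18:50–19:40.
Elena ∩ Beatriz ∩ Zara ∩ Brynn: 10:10–11:50, 12:30–13:00, 18:50–19:40.
Elena ∩ Beatriz ∩ Zara ∩ Brynn ∩ Emeka: 10:10–11:50, 12:30–13:00, 18:50–19:40.
Elena ∩ Beatriz ∩ Zara ∩ Brynn ∩ Emeka ∩ Callum: 10:10–11:50, 18:50–19:10.
Windows ≥ 90 min: 10:10–11:50.
Latest start in the last window 10:10–11:50 is 11:50 − 90 min = 10:20.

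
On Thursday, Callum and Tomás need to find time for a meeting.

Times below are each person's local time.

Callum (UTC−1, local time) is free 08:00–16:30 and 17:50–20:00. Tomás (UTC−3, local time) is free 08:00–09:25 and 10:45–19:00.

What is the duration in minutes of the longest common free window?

225 minutes

Callum → UTC: 09:00–17:30, 18:50–21:00.
Tomás → UTC: 11:00–12:25, 13:45–22:00.
Callum ∩ Tomás: 11:00–12:25, 13:45–17:30, 18:50–21:00.
Common window lengths: 85, 225, 130 min; longest is 225.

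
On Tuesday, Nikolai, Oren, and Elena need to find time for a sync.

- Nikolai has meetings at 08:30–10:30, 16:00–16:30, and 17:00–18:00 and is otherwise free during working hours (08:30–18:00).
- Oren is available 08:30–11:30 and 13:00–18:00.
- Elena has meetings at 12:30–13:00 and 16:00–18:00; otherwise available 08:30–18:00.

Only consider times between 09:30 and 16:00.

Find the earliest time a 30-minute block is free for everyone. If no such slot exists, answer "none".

Nikolai free within 08:30–18:00: 10:30–16:00, 16:30–17:00.
Elena free within 08:30–18:00: 08:30–12:30, 13:00–16:00.
Nikolai ∩ Oren: 10:30–11:30, 13:00–16:00, 16:30–17:00.
Nikolai ∩ Oren ∩ Elena: 10:30–11:30, 13:00–16:00.
Restricted to 09:30–16:00: 10:30–11:30, 13:00–16:00.
Windows ≥ 30 min: 10:30–11:30, 13:00–16:00.
Earliest such window starts at 10:30.

10:30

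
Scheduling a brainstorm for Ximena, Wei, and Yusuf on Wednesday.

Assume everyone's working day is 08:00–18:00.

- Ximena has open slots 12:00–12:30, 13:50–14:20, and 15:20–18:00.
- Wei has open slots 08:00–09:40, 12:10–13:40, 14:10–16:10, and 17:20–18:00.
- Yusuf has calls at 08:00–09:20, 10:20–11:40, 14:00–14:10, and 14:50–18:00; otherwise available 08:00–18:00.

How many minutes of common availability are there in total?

30 minutes

Yusuf free within 08:00–18:00: 09:20–10:20, 11:40–14:00, 14:10–14:50.
Ximena ∩ Wei: 12:10–12:30, 14:10–14:20, 15:20–16:10, 17:20–18:00.
Ximena ∩ Wei ∩ Yusuf: 12:10–12:30, 14:10–14:20.
Total common minutes: 20 + 10 = 30.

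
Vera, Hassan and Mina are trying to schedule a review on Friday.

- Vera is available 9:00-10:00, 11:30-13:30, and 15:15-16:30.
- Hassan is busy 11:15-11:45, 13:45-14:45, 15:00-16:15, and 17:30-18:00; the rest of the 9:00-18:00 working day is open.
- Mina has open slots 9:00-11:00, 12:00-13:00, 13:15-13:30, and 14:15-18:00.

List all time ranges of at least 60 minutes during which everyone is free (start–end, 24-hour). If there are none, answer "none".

09:00–10:00, 12:00–13:00

Hassan free within 09:00–18:00: 09:00–11:15, 11:45–13:45, 14:45–15:00, 16:15–17:30.
Vera ∩ Hassan: 09:00–10:00, 11:45–13:30, 16:15–16:30.
Vera ∩ Hassan ∩ Mina: 09:00–10:00, 12:00–13:00, 13:15–13:30, 16:15–16:30.
Windows ≥ 60 min: 09:00–10:00, 12:00–13:00.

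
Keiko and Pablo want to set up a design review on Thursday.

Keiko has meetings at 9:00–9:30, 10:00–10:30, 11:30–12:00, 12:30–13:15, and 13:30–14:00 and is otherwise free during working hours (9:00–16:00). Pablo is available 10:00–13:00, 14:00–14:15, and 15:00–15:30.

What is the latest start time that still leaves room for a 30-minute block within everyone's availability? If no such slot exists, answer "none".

15:00

Keiko free within 09:00–16:00: 09:30–10:00, 10:30–11:30, 12:00–12:30, 13:15–13:30, 14:00–16:00.
Keiko ∩ Pablo: 10:30–11:30, 12:00–12:30, 14:00–14:15, 15:00–15:30.
Windows ≥ 30 min: 10:30–11:30, 12:00–12:30, 15:00–15:30.
Latest start in the last window 15:00–15:30 is 15:30 − 30 min = 15:00.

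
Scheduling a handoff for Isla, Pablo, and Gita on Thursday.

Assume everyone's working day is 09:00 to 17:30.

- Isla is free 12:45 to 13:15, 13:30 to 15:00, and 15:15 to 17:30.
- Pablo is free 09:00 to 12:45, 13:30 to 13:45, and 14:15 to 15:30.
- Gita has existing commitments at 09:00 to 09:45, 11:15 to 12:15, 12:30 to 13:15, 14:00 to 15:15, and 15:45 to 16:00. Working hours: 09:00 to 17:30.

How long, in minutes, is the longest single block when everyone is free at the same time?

Gita free within 09:00–17:30: 09:45–11:15, 12:15–12:30, 13:15–14:00, 15:15–15:45, 16:00–17:30.
Isla ∩ Pablo: 13:30–13:45, 14:15–15:00, 15:15–15:30.
Isla ∩ Pablo ∩ Gita: 13:30–13:45, 15:15–15:30.
Common window lengths: 15, 15 min; longest is 15.

15 minutes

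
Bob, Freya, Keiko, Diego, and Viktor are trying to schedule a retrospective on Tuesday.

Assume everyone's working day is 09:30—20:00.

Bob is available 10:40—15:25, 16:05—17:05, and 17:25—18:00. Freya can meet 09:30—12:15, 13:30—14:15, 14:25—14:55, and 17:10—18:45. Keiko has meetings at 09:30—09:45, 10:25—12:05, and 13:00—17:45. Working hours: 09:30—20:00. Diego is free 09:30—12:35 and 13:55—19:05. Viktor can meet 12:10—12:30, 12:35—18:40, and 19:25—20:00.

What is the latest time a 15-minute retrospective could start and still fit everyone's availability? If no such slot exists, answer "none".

17:45

Keiko free within 09:30–20:00: 09:45–10:25, 12:05–13:00, 17:45–20:00.
Bob ∩ Freya: 10:40–12:15, 13:30–14:15, 14:25–14:55, 17:25–18:00.
Bob ∩ Freya ∩ Keiko: 12:05–12:15, 17:45–18:00.
Bob ∩ Freya ∩ Keiko ∩ Diego: 12:05–12:15, 17:45–18:00.
Bob ∩ Freya ∩ Keiko ∩ Diego ∩ Viktor: 12:10–12:15, 17:45–18:00.
Windows ≥ 15 min: 17:45–18:00.
Latest start in the last window 17:45–18:00 is 18:00 − 15 min = 17:45.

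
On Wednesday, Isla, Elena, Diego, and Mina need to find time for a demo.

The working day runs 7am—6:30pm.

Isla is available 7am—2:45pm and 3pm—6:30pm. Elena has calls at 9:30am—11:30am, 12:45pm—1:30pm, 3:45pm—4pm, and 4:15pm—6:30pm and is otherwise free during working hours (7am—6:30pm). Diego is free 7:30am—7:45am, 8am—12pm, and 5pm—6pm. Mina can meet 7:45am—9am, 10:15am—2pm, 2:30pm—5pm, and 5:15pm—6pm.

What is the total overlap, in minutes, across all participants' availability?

Elena free within 07:00–18:30: 07:00–09:30, 11:30–12:45, 13:30–15:45, 16:00–16:15.
Isla ∩ Elena: 07:00–09:30, 11:30–12:45, 13:30–14:45, 15:00–15:45, 16:00–16:15.
Isla ∩ Elena ∩ Diego: 07:30–07:45, 08:00–09:30, 11:30–12:00.
Isla ∩ Elena ∩ Diego ∩ Mina: 08:00–09:00, 11:30–12:00.
Total common minutes: 60 + 30 = 90.

90 minutes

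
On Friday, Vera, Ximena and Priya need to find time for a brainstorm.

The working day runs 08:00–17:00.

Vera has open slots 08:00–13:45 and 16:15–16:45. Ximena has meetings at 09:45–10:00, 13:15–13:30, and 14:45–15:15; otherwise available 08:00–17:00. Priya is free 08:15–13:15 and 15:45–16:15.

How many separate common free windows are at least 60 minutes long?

Ximena free within 08:00–17:00: 08:00–09:45, 10:00–13:15, 13:30–14:45, 15:15–17:00.
Vera ∩ Ximena: 08:00–09:45, 10:00–13:15, 13:30–13:45, 16:15–16:45.
Vera ∩ Ximena ∩ Priya: 08:15–09:45, 10:00–13:15.
Windows ≥ 60 min: 08:15–09:45, 10:00–13:15.
That's 2 windows.

2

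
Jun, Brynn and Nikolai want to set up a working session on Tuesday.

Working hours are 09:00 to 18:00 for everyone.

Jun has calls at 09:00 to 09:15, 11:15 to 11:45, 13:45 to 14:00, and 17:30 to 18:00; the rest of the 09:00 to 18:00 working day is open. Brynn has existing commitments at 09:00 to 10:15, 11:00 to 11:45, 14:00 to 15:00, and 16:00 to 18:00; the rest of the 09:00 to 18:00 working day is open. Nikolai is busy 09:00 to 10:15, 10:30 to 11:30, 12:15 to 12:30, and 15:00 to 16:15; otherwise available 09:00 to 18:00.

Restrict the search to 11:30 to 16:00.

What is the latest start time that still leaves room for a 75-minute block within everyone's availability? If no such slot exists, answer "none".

12:30

Jun free within 09:00–18:00: 09:15–11:15, 11:45–13:45, 14:00–17:30.
Brynn free within 09:00–18:00: 10:15–11:00, 11:45–14:00, 15:00–16:00.
Nikolai free within 09:00–18:00: 10:15–10:30, 11:30–12:15, 12:30–15:00, 16:15–18:00.
Jun ∩ Brynn: 10:15–11:00, 11:45–13:45, 15:00–16:00.
Jun ∩ Brynn ∩ Nikolai: 10:15–10:30, 11:45–12:15, 12:30–13:45.
Restricted to 11:30–16:00: 11:45–12:15, 12:30–13:45.
Windows ≥ 75 min: 12:30–13:45.
Latest start in the last window 12:30–13:45 is 13:45 − 75 min = 12:30.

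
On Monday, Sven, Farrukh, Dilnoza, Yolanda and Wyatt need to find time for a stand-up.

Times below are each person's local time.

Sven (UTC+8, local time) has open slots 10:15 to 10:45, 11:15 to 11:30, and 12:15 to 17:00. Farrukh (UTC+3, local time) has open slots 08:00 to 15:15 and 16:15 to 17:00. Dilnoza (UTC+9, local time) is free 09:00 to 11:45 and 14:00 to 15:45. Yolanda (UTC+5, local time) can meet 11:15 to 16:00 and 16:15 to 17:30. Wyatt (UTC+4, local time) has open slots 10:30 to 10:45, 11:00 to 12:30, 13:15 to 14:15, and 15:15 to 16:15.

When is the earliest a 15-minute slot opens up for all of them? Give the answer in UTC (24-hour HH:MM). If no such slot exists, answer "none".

06:30

Sven → UTC: 02:15–02:45, 03:15–03:30, 04:15–09:00.
Farrukh → UTC: 05:00–12:15, 13:15–14:00.
Dilnoza → UTC: 00:00–02:45, 05:00–06:45.
Yolanda → UTC: 06:15–11:00, 11:15–12:30.
Wyatt → UTC: 06:30–06:45, 07:00–08:30, 09:15–10:15, 11:15–12:15.
Sven ∩ Farrukh: 05:00–09:00.
Sven ∩ Farrukh ∩ Dilnoza: 05:00–06:45.
Sven ∩ Farrukh ∩ Dilnoza ∩ Yolanda: 06:15–06:45.
Sven ∩ Farrukh ∩ Dilnoza ∩ Yolanda ∩ Wyatt: 06:30–06:45.
Windows ≥ 15 min: 06:30–06:45.
Earliest such window starts at 06:30.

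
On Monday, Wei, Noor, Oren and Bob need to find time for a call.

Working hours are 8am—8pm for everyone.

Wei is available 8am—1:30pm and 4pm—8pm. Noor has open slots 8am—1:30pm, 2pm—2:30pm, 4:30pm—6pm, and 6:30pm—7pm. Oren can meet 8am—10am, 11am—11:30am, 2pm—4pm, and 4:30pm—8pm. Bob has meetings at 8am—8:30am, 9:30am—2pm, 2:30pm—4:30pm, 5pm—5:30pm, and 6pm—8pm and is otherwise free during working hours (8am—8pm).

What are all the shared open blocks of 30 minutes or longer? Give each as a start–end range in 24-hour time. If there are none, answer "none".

Bob free within 08:00–20:00: 08:30–09:30, 14:00–14:30, 16:30–17:00, 17:30–18:00.
Wei ∩ Noor: 08:00–13:30, 16:30–18:00, 18:30–19:00.
Wei ∩ Noor ∩ Oren: 08:00–10:00, 11:00–11:30, 16:30–18:00, 18:30–19:00.
Wei ∩ Noor ∩ Oren ∩ Bob: 08:30–09:30, 16:30–17:00, 17:30–18:00.
Windows ≥ 30 min: 08:30–09:30, 16:30–17:00, 17:30–18:00.

08:30–09:30, 16:30–17:00, 17:30–18:00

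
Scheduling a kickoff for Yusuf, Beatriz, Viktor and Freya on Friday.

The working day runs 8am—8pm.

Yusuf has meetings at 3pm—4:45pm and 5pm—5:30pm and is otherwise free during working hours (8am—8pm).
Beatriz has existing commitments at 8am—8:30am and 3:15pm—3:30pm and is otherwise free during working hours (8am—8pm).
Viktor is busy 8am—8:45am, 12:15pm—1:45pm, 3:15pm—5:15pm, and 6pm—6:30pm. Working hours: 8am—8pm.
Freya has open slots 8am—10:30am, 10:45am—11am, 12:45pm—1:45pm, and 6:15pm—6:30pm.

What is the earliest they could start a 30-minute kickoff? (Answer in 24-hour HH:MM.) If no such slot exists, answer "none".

Yusuf free within 08:00–20:00: 08:00–15:00, 16:45–17:00, 17:30–20:00.
Beatriz free within 08:00–20:00: 08:30–15:15, 15:30–20:00.
Viktor free within 08:00–20:00: 08:45–12:15, 13:45–15:15, 17:15–18:00, 18:30–20:00.
Yusuf ∩ Beatriz: 08:30–15:00, 16:45–17:00, 17:30–20:00.
Yusuf ∩ Beatriz ∩ Viktor: 08:45–12:15, 13:45–15:00, 17:30–18:00, 18:30–20:00.
Yusuf ∩ Beatriz ∩ Viktor ∩ Freya: 08:45–10:30, 10:45–11:00.
Windows ≥ 30 min: 08:45–10:30.
Earliest such window starts at 08:45.

08:45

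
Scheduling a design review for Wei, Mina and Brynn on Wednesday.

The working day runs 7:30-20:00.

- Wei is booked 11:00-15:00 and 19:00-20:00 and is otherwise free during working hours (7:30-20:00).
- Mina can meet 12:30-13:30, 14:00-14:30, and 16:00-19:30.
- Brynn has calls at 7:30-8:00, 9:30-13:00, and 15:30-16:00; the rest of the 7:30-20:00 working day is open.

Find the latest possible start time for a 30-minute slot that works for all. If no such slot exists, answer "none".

Wei free within 07:30–20:00: 07:30–11:00, 15:00–19:00.
Brynn free within 07:30–20:00: 08:00–09:30, 13:00–15:30, 16:00–20:00.
Wei ∩ Mina: 16:00–19:00.
Wei ∩ Mina ∩ Brynn: 16:00–19:00.
Windows ≥ 30 min: 16:00–19:00.
Latest start in the last window 16:00–19:00 is 19:00 − 30 min = 18:30.

18:30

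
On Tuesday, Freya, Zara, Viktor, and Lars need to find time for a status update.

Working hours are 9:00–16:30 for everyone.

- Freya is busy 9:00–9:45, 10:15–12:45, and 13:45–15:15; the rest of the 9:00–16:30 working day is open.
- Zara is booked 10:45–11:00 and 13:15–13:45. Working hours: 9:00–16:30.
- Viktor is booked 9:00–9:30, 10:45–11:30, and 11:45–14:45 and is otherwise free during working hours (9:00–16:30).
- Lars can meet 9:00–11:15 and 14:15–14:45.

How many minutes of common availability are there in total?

Freya free within 09:00–16:30: 09:45–10:15, 12:45–13:45, 15:15–16:30.
Zara free within 09:00–16:30: 09:00–10:45, 11:00–13:15, 13:45–16:30.
Viktor free within 09:00–16:30: 09:30–10:45, 11:30–11:45, 14:45–16:30.
Freya ∩ Zara: 09:45–10:15, 12:45–13:15, 15:15–16:30.
Freya ∩ Zara ∩ Viktor: 09:45–10:15, 15:15–16:30.
Freya ∩ Zara ∩ Viktor ∩ Lars: 09:45–10:15.
Total common minutes: 30.

30 minutes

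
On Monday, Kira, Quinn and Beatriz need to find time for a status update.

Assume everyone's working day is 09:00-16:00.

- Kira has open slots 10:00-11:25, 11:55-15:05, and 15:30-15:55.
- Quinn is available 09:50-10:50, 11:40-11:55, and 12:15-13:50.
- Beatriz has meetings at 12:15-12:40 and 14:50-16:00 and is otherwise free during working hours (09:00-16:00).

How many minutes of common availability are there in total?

120 minutes

Beatriz free within 09:00–16:00: 09:00–12:15, 12:40–14:50.
Kira ∩ Quinn: 10:00–10:50, 12:15–13:50.
Kira ∩ Quinn ∩ Beatriz: 10:00–10:50, 12:40–13:50.
Total common minutes: 50 + 70 = 120.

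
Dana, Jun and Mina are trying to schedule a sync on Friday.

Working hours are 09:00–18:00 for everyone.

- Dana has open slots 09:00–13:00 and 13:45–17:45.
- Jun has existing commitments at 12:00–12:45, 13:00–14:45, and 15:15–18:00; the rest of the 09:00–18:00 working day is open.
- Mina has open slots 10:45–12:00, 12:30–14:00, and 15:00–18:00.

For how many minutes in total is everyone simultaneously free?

105 minutes

Jun free within 09:00–18:00: 09:00–12:00, 12:45–13:00, 14:45–15:15.
Dana ∩ Jun: 09:00–12:00, 12:45–13:00, 14:45–15:15.
Dana ∩ Jun ∩ Mina: 10:45–12:00, 12:45–13:00, 15:00–15:15.
Total common minutes: 75 + 15 + 15 = 105.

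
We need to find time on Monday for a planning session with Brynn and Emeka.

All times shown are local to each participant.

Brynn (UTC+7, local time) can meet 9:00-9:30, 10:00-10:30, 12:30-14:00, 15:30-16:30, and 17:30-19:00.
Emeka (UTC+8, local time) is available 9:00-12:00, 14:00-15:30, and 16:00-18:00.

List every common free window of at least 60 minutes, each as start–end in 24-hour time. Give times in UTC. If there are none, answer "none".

Brynn → UTC: 02:00–02:30, 03:00–03:30, 05:30–07:00, 08:30–09:30, 10:30–12:00.
Emeka → UTC: 01:00–04:00, 06:00–07:30, 08:00–10:00.
Brynn ∩ Emeka: 02:00–02:30, 03:00–03:30, 06:00–07:00, 08:30–09:30.
Windows ≥ 60 min: 06:00–07:00, 08:30–09:30.

06:00–07:00, 08:30–09:30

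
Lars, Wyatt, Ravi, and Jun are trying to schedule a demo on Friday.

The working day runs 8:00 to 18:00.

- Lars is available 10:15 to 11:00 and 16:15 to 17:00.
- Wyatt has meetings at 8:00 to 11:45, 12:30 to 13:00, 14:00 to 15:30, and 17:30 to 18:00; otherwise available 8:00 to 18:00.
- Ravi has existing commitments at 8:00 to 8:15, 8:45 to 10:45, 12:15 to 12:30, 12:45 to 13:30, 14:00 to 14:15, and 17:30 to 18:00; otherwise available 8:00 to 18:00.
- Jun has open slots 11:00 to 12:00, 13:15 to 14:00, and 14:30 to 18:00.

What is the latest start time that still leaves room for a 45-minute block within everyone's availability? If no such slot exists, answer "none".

Wyatt free within 08:00–18:00: 11:45–12:30, 13:00–14:00, 15:30–17:30.
Ravi free within 08:00–18:00: 08:15–08:45, 10:45–12:15, 12:30–12:45, 13:30–14:00, 14:15–17:30.
Lars ∩ Wyatt: 16:15–17:00.
Lars ∩ Wyatt ∩ Ravi: 16:15–17:00.
Lars ∩ Wyatt ∩ Ravi ∩ Jun: 16:15–17:00.
Windows ≥ 45 min: 16:15–17:00.
Latest start in the last window 16:15–17:00 is 17:00 − 45 min = 16:15.

16:15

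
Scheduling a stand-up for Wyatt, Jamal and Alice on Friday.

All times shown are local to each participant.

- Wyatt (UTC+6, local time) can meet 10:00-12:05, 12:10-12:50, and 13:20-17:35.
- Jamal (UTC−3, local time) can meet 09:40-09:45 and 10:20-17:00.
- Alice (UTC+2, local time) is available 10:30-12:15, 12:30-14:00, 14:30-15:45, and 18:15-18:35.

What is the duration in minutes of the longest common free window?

Wyatt → UTC: 04:00–06:05, 06:10–06:50, 07:20–11:35.
Jamal → UTC: 12:40–12:45, 13:20–20:00.
Alice → UTC: 08:30–10:15, 10:30–12:00, 12:30–13:45, 16:15–16:35.
Wyatt ∩ Jamal: (none).
Wyatt ∩ Jamal ∩ Alice: (none).
No common window.

0 minutes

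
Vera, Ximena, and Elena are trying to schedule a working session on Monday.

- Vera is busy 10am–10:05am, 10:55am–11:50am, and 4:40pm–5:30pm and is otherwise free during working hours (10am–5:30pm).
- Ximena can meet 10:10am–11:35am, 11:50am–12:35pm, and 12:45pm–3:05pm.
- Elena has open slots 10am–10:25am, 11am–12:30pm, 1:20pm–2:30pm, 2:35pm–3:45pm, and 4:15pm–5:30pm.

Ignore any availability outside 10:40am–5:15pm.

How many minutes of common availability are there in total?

140 minutes

Vera free within 10:00–17:30: 10:05–10:55, 11:50–16:40.
Vera ∩ Ximena: 10:10–10:55, 11:50–12:35, 12:45–15:05.
Vera ∩ Ximena ∩ Elena: 10:10–10:25, 11:50–12:30, 13:20–14:30, 14:35–15:05.
Restricted to 10:40–17:15: 11:50–12:30, 13:20–14:30, 14:35–15:05.
Total common minutes: 40 + 70 + 30 = 140.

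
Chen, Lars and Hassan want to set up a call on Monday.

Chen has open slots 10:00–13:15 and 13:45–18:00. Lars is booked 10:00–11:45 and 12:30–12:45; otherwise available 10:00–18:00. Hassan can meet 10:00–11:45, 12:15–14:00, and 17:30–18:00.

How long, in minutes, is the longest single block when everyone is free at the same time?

Lars free within 10:00–18:00: 11:45–12:30, 12:45–18:00.
Chen ∩ Lars: 11:45–12:30, 12:45–13:15, 13:45–18:00.
Chen ∩ Lars ∩ Hassan: 12:15–12:30, 12:45–13:15, 13:45–14:00, 17:30–18:00.
Common window lengths: 15, 30, 15, 30 min; longest is 30.

30 minutes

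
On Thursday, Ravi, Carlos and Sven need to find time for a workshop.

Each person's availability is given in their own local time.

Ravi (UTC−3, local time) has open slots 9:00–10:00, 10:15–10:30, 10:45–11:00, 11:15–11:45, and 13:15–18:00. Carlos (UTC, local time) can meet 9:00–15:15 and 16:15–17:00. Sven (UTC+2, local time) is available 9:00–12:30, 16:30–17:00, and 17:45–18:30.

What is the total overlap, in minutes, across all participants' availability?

30 minutes

Ravi → UTC: 12:00–13:00, 13:15–13:30, 13:45–14:00, 14:15–14:45, 16:15–21:00.
Carlos → UTC: 09:00–15:15, 16:15–17:00.
Sven → UTC: 07:00–10:30, 14:30–15:00, 15:45–16:30.
Ravi ∩ Carlos: 12:00–13:00, 13:15–13:30, 13:45–14:00, 14:15–14:45, 16:15–17:00.
Ravi ∩ Carlos ∩ Sven: 14:30–14:45, 16:15–16:30.
Total common minutes: 15 + 15 = 30.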